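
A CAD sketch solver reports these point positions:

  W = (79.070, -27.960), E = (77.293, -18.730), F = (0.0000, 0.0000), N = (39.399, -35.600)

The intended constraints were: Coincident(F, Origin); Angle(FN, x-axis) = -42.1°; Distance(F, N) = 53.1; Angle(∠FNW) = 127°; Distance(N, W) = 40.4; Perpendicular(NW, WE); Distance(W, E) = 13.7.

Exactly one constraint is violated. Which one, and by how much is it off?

Distance(W, E) = 13.7 — off by 4.30.

F = (0.00, 0.00) ✓; FN at -42.10° ✓; |FN| = 53.10 ✓; ∠FNW = 127.0° ✓; |NW| = 40.40 ✓; ∠(NW, WE) = 90.00° ✓; |WE| = 9.400 ✗.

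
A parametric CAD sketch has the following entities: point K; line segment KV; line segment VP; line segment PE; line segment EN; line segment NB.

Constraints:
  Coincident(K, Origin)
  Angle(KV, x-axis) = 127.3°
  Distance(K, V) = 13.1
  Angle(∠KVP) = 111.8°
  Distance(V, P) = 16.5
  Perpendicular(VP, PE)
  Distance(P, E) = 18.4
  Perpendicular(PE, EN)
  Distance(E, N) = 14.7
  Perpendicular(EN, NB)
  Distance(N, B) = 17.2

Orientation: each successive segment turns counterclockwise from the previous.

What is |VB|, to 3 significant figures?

2.16

K is at the origin; KV runs at 127.3° with length 13.1, so V = (-7.94, 10.4). ∠KVP = 111.8° gives VP at -164° from the x-axis; with |VP| = 16.5, P = (-23.8, 6.01). VP ⟂ PE, so PE runs at -74.5°; with |PE| = 18.4, E = (-18.9, -11.7). PE is perpendicular to EN, so EN runs at 15.5°; with |EN| = 14.7, N = (-4.76, -7.79). The perpendicularity gives NB at right angles to EN, so NB runs at 106°; with |NB| = 17.2, B = (-9.35, 8.78). Then |VB| = |B − V| = 2.16.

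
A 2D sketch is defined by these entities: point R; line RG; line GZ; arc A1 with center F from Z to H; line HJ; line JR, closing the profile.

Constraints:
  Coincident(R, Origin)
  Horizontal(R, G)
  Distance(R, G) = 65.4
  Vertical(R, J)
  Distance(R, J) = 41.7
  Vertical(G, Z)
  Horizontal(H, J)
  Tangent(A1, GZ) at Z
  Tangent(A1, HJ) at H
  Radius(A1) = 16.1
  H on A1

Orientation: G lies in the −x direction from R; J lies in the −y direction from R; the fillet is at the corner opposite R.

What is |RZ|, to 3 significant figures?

70.2

R is at the origin; RG is horizontal with |RG| = 65.4 and G on the −x side, so G = (-65.4, 0.00). RJ is vertical with |RJ| = 41.7 and J on the −y side, so J = (0.00, -41.7). The virtual corner opposite R is at (-65.4, -41.7). Tangency of A1 to GZ means the radius FZ is perpendicular to GZ and A1 meets HJ tangentially, so FH is at right angles to HJ, with radius 16.1, so the center F sits 16.1 in from both sides at F = (-49.3, -25.6). That places the tangent points at Z = (-65.4, -25.6) on GZ and H = (-49.3, -41.7) on HJ. Then |RZ| = |Z − R| = 70.2.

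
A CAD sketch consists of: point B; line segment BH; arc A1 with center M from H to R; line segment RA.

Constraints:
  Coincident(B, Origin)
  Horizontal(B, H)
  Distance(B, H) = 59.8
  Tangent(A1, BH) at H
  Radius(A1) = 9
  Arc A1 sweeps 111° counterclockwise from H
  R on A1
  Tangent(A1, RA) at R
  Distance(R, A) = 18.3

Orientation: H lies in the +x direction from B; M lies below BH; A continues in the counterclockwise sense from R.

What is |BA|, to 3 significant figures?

64.9

B is at the origin; B and H share the same y with |BH| = 59.8 and H on the +x side, so H = (59.8, 0.00). The tangent condition forces MH to be normal to BH, so M = H + (0, -9) = (59.8, -9.00). On A1, H sits at bearing 90° from M; a 111° counterclockwise sweep puts R at bearing 201°, so R = M + 9.0·(cos 201°, sin 201°) = (51.4, -12.2). Since A1 is tangent to RA there, MR ⟂ RA, so RA runs along (−sin 201°, cos 201°); with |RA| = 18.3, A = (58.0, -29.3). Then |BA| = |A − B| = 64.9.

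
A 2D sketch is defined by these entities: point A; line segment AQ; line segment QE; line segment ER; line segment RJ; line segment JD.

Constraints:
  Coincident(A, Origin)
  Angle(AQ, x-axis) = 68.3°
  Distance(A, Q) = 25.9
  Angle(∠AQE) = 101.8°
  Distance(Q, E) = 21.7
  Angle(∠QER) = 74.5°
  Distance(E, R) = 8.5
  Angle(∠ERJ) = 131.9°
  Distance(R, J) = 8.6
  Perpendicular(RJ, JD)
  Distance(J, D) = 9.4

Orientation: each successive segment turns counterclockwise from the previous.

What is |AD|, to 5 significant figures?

25.265

∠ERJ = 131.9° gives RJ at -59.900° from the x-axis; with |RJ| = 8.6, J = (-6.8325, 20.517). RJ is perpendicular to JD, so JD runs at 30.100°; with |JD| = 9.4, D = (1.2999, 25.231). Then |AD| = |D − A| = 25.265.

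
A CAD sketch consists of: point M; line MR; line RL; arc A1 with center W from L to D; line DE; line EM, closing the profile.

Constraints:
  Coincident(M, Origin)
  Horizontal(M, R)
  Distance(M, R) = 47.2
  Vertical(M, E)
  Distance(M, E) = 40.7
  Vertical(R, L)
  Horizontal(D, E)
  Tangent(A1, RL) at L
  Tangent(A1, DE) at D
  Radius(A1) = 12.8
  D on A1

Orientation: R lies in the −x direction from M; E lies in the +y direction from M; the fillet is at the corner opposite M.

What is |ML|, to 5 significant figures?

54.829

The virtual corner opposite M is at (-47.200, 40.700). Tangency of A1 to RL means the radius WL is perpendicular to RL and since A1 is tangent to DE there, WD ⟂ DE, with radius 12.8, so the center W sits 12.8 in from both sides at W = (-34.400, 27.900). That places the tangent points at L = (-47.200, 27.900) on RL and D = (-34.400, 40.700) on DE. Then |ML| = |L − M| = 54.829.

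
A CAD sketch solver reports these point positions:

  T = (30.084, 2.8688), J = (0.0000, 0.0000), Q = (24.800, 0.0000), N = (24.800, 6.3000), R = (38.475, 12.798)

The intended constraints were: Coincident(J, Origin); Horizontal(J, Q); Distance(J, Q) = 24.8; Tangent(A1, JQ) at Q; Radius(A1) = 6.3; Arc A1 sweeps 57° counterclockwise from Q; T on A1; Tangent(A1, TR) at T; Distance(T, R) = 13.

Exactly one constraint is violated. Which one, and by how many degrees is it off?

Tangent(A1, TR) at T — off by 7.20°.

J = (0.00, 0.00) ✓; J.y = 0.00, Q.y = 0.00 ✓; |JQ| = 24.80 ✓; ∠(NQ, QJ) = 90.00° ✓; |NQ| = 6.300 ✓; bearing(N→T) − bearing(N→Q) = 57.00° ✓; |NT| = 6.300 ✓; ∠(NT, TR) = 97.20° ✗; |TR| = 13.00 ✓.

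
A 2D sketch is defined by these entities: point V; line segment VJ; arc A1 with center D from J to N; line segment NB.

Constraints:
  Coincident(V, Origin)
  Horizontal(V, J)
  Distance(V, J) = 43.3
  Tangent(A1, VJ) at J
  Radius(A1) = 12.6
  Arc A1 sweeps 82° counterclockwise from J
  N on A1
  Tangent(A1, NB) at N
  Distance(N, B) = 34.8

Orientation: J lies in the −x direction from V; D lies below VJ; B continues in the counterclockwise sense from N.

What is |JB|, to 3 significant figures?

48.5

V is at the origin; VJ is horizontal with |VJ| = 43.3 and J on the −x side, so J = (-43.3, 0.00). The tangent condition forces DJ to be normal to VJ, so D = J + (0, -12.6) = (-43.3, -12.6). On A1, J sits at bearing 90° from D; an 82° counterclockwise sweep puts N at bearing 172°, so N = D + 12.6·(cos 172°, sin 172°) = (-55.8, -10.8). Tangency of A1 to NB means the radius DN is perpendicular to NB, so NB runs along (−sin 172°, cos 172°); with |NB| = 34.8, B = (-60.6, -45.3). Then |JB| = |B − J| = 48.5.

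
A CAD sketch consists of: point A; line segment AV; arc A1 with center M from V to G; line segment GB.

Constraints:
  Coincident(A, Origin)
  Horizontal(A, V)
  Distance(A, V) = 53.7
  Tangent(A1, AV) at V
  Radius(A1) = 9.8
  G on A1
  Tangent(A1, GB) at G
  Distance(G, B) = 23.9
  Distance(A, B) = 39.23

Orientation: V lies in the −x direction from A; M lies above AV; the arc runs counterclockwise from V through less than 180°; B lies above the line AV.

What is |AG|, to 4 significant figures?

45.99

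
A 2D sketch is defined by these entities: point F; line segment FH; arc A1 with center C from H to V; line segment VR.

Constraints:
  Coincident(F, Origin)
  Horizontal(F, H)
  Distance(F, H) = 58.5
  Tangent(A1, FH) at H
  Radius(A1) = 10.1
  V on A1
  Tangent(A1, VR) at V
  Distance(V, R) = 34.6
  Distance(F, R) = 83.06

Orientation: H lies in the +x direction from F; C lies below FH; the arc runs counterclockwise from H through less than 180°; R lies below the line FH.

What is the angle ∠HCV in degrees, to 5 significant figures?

125.49°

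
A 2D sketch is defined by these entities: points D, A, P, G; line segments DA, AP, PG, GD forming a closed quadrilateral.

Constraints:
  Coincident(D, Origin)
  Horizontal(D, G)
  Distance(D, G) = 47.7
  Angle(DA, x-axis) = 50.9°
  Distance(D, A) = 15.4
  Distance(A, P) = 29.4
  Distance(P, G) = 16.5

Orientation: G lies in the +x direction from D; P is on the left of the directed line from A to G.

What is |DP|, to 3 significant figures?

41.5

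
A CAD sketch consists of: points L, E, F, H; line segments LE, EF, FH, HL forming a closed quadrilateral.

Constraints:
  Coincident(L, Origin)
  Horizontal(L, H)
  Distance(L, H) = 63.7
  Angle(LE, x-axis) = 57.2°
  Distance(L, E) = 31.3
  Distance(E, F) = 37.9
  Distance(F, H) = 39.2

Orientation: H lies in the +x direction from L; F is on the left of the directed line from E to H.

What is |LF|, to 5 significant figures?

65.137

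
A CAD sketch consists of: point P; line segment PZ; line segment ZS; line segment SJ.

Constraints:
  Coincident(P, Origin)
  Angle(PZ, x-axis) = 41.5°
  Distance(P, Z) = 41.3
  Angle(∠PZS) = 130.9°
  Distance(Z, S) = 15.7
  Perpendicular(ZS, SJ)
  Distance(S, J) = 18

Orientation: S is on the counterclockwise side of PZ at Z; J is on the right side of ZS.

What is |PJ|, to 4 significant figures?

65.18

P is at the origin; PZ runs at 41.5° with length 41.3, so Z = 41.3·(cos 41.5°, sin 41.5°) = (30.93, 27.37). ∠PZS = 130.9°, so ZS runs at 41.5° + (180° − 130.9°) = 90.60° from the x-axis; with |ZS| = 15.7, S = Z + 15.7·(cos 90.60°, sin 90.60°) = (30.77, 43.07). ZS is perpendicular to SJ; with |SJ| = 18.0 on the right of ZS, J = S + 18.0·(0.9999, 0.01047) = (48.77, 43.25). Then |PJ| = |J − P| = 65.18.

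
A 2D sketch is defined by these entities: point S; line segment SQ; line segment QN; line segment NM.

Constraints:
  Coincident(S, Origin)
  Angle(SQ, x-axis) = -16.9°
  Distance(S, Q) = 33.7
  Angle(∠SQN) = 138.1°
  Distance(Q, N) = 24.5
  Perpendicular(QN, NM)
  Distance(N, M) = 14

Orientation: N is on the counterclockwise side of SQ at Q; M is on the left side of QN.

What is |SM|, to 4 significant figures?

50.31

∠SQN = 138.1°, so QN runs at -16.9° + (180° − 138.1°) = 25.00° from the x-axis; with |QN| = 24.5, N = Q + 24.5·(cos 25.00°, sin 25.00°) = (54.45, 0.5575). The perpendicularity gives NM at right angles to QN; with |NM| = 14.0 on the left of QN, M = N + 14.0·(-0.4226, 0.9063) = (48.53, 13.25). Then |SM| = |M − S| = 50.31.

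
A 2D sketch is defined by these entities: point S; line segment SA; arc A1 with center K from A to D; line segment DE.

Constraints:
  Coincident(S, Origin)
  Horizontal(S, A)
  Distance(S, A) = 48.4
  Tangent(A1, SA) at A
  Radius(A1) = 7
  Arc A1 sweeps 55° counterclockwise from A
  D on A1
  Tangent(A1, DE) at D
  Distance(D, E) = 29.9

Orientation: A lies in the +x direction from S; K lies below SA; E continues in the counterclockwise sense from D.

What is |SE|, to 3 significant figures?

37.5

S is at the origin; S and A share the same y with |SA| = 48.4 and A on the +x side, so A = (48.4, 0.00). Tangency of A1 to SA means the radius KA is perpendicular to SA, so K = A + (0, -7) = (48.4, -7.00). On A1, A sits at bearing 90° from K; a 55° counterclockwise sweep puts D at bearing 145°, so D = K + 7.0·(cos 145°, sin 145°) = (42.7, -2.98). Tangency of A1 to DE means the radius KD is perpendicular to DE, so DE runs along (−sin 145°, cos 145°); with |DE| = 29.9, E = (25.5, -27.5). Then |SE| = |E − S| = 37.5.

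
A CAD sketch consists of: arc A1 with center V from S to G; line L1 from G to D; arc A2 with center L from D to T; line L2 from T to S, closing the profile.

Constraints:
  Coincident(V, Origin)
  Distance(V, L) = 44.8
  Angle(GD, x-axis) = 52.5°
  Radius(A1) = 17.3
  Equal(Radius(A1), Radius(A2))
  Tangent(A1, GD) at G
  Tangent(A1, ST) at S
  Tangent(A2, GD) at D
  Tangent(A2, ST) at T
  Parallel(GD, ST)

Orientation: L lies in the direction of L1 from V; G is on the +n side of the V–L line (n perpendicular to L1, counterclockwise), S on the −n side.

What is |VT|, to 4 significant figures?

48.02

The slot axis is L1's direction at 52.5°, so u = (cos 52.5°, sin 52.5°) = (0.6088, 0.7934) and n = (−sin 52.5°, cos 52.5°) = (-0.7934, 0.6088). V is at the origin and L lies 44.8 along u from V, so L = 44.8·u = (27.27, 35.54). Tangency of A1 to both parallel lines with radius 17.3 puts G and S at V ± 17.3·n: G = (-13.73, 10.53), S = (13.73, -10.53). Equal radii place D and T the same way about L: D = L + 17.3·n = (13.55, 46.07), T = L − 17.3·n = (41.00, 25.01). Then |VT| = |T − V| = 48.02.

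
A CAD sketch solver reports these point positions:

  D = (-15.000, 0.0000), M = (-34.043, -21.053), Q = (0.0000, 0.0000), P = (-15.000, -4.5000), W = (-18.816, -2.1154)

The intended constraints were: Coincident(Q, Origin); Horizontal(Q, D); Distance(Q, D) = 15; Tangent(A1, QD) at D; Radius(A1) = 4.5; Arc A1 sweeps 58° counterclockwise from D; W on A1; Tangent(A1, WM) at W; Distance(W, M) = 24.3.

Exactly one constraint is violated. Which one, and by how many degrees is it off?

Tangent(A1, WM) at W — off by 6.80°.

Q = (0.00, 0.00) ✓; Q.y = 0.00, D.y = 0.00 ✓; |QD| = 15.00 ✓; ∠(PD, DQ) = 90.00° ✓; |PD| = 4.500 ✓; bearing(P→W) − bearing(P→D) = 58.00° ✓; |PW| = 4.500 ✓; ∠(PW, WM) = 96.80° ✗; |WM| = 24.30 ✓.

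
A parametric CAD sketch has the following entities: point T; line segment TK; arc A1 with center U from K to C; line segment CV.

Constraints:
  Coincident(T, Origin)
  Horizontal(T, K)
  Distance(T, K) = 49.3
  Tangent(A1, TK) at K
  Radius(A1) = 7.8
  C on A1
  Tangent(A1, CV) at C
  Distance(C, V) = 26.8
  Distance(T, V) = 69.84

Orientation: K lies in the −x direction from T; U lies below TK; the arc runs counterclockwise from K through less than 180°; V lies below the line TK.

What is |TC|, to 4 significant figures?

57.34

Checks: T = (0.00, 0.00) ✓; |UC| = 7.800 ✓; ∠(UC, CV) = 90.00° ✓; |CV| = 26.80 ✓; |TV| = 69.84 ✓.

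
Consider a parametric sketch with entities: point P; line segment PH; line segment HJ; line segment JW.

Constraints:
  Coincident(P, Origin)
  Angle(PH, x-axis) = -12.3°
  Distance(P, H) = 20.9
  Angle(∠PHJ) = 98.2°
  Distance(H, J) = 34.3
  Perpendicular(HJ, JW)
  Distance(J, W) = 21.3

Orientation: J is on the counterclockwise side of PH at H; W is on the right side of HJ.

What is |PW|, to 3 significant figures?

56.1

P is at the origin; PH runs at -12.3° with length 20.9, so H = 20.9·(cos -12.3°, sin -12.3°) = (20.4, -4.45). ∠PHJ = 98.2°, so HJ runs at -12.3° + (180° − 98.2°) = 69.5° from the x-axis; with |HJ| = 34.3, J = H + 34.3·(cos 69.5°, sin 69.5°) = (32.4, 27.7). HJ is perpendicular to JW; with |JW| = 21.3 on the right of HJ, W = J + 21.3·(0.937, -0.350) = (52.4, 20.2). Then |PW| = |W − P| = 56.1.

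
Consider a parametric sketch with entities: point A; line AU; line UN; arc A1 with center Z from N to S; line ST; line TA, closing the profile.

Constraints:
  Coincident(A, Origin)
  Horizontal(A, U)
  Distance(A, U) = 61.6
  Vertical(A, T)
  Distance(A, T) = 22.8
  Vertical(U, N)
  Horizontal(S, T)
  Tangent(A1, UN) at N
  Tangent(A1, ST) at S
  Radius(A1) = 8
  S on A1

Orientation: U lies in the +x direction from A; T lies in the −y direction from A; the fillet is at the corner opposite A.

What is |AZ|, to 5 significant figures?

55.606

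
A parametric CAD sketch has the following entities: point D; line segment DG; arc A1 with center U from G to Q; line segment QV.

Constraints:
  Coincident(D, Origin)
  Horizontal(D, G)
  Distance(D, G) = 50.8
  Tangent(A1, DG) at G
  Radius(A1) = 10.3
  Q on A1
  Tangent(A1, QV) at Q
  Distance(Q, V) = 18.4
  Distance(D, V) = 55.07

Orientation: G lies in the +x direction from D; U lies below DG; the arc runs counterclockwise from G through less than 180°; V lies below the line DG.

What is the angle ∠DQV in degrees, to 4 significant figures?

122.8°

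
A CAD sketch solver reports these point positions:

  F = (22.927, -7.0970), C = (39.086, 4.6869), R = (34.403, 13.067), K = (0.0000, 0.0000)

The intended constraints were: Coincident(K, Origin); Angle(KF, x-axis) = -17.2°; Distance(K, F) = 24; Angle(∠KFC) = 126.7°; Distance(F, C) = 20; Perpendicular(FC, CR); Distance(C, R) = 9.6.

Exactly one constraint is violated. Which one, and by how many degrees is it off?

Perpendicular(FC, CR) — off by 6.90°.

K = (0.00, 0.00) ✓; KF at -17.20° ✓; |KF| = 24.00 ✓; ∠KFC = 126.7° ✓; |FC| = 20.00 ✓; ∠(FC, CR) = 83.10° ✗; |CR| = 9.600 ✓.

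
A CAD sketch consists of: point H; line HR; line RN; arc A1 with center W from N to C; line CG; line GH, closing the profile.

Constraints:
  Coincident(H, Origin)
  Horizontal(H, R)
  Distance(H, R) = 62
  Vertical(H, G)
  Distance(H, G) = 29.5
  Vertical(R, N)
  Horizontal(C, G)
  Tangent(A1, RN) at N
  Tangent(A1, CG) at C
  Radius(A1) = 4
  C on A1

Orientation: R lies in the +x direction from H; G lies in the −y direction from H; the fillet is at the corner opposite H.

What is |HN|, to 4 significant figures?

67.04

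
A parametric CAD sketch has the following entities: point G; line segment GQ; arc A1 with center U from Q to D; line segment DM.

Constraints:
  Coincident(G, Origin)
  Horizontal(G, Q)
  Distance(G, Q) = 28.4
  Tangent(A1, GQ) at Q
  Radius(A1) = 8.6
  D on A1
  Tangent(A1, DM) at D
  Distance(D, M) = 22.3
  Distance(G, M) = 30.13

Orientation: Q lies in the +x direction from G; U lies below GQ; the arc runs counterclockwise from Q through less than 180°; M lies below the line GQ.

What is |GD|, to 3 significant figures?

21.1

Checks: |GQ| = 28.40 ✓; |UD| = 8.600 ✓; ∠(UD, DM) = 90.00° ✓; |DM| = 22.30 ✓; |GM| = 30.13 ✓.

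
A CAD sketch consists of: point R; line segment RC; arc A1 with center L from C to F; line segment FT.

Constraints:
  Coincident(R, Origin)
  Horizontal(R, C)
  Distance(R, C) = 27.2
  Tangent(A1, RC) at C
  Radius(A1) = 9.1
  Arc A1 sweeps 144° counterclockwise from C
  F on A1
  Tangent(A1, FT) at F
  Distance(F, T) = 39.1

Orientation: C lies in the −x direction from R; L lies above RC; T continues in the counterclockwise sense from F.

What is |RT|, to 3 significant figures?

66.5

On A1, C sits at bearing -90° from L; a 144° counterclockwise sweep puts F at bearing 54°, so F = L + 9.1·(cos 54°, sin 54°) = (-21.9, 16.5). Since A1 is tangent to FT there, LF ⟂ FT, so FT runs along (−sin 54°, cos 54°); with |FT| = 39.1, T = (-53.5, 39.4). Then |RT| = |T − R| = 66.5.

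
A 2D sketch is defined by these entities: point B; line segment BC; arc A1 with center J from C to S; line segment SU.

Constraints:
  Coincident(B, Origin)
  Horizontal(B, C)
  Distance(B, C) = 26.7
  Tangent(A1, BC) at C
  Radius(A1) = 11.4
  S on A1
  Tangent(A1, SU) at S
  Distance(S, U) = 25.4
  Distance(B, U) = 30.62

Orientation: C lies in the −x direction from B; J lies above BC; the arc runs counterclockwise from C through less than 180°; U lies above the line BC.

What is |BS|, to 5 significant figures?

17.633

B is at the origin; BC is horizontal with |BC| = 26.7 and C on the −x side, so C = (-26.700, 0.0000). The tangent condition forces JC to be normal to BC, so J = C + (0, 11.4) = (-26.700, 11.400). Since JS ⟂ SU (tangency), |JU| = √(11.4² + 25.4²) = 27.841 regardless of where S sits on A1. So U lies on both circle(B, 30.62) and circle(J, 27.841); the above-BC intersection is U = (-6.0064, 30.025). S is the foot of the tangent from U: S = (-16.273, 6.7923).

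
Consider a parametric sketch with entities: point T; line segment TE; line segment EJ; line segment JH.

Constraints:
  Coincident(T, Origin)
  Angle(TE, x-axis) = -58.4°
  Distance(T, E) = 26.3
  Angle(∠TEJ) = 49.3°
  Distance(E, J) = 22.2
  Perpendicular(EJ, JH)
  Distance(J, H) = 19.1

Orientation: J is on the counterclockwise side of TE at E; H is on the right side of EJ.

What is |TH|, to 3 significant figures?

39.4

T is at the origin; TE runs at -58.4° with length 26.3, so E = 26.3·(cos -58.4°, sin -58.4°) = (13.8, -22.4). ∠TEJ = 49.3°, so EJ runs at -58.4° + (180° − 49.3°) = 72.3° from the x-axis; with |EJ| = 22.2, J = E + 22.2·(cos 72.3°, sin 72.3°) = (20.5, -1.25). EJ is perpendicular to JH; with |JH| = 19.1 on the right of EJ, H = J + 19.1·(0.953, -0.304) = (38.7, -7.06). Then |TH| = |H − T| = 39.4.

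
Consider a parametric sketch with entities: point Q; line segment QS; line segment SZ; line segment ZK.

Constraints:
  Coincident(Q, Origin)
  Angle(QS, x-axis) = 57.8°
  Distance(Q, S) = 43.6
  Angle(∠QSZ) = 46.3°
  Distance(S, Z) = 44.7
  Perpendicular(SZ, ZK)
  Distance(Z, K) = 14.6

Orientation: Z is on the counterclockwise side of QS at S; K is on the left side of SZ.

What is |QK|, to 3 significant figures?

22.3

Q is at the origin; QS runs at 57.8° with length 43.6, so S = 43.6·(cos 57.8°, sin 57.8°) = (23.2, 36.9). ∠QSZ = 46.3°, so SZ runs at 57.8° + (180° − 46.3°) = 192° from the x-axis; with |SZ| = 44.7, Z = S + 44.7·(cos 192°, sin 192°) = (-20.6, 28.0). SZ ⟂ ZK; with |ZK| = 14.6 on the left of SZ, K = Z + 14.6·(0.199, -0.980) = (-17.7, 13.7). Then |QK| = |K − Q| = 22.3.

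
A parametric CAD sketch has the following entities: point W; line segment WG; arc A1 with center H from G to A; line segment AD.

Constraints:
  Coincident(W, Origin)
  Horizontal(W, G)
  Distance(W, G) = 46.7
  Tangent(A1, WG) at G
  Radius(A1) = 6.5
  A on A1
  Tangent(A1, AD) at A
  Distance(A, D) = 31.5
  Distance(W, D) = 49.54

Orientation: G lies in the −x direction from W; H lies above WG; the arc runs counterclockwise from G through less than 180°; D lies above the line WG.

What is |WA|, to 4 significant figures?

40.67

W is at the origin; WG is horizontal with |WG| = 46.7 and G on the −x side, so G = (-46.70, 0.000). Tangency of A1 to WG means the radius HG is perpendicular to WG, so H = G + (0, 6.5) = (-46.70, 6.500). Since HA ⟂ AD (tangency), |HD| = √(6.5² + 31.5²) = 32.16 regardless of where A sits on A1. So D lies on both circle(W, 49.54) and circle(H, 32.16); the above-WG intersection is D = (-33.99, 36.04). A is the foot of the tangent from D: A = (-40.33, 5.190).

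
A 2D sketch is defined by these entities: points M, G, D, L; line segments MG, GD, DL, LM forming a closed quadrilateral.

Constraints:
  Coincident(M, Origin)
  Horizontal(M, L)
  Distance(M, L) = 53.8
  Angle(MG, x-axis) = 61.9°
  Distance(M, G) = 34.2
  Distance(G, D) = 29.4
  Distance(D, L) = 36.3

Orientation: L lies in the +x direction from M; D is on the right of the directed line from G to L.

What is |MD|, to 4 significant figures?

17.53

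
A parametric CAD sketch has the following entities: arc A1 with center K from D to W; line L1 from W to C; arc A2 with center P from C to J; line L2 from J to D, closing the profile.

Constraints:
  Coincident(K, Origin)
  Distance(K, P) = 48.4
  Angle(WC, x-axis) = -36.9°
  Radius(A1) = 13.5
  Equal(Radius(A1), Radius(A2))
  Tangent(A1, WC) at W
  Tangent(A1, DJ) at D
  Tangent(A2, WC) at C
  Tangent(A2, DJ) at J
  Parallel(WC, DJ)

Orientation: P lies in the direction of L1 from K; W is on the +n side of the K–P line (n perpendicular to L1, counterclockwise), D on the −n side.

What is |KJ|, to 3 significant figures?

50.2

The slot axis is L1's direction at -36.9°, so u = (cos -36.9°, sin -36.9°) = (0.800, -0.600) and n = (−sin -36.9°, cos -36.9°) = (0.600, 0.800). K is at the origin and P lies 48.4 along u from K, so P = 48.4·u = (38.7, -29.1). Tangency of A1 to both parallel lines with radius 13.5 puts W and D at K ± 13.5·n: W = (8.11, 10.8), D = (-8.11, -10.8). Equal radii place C and J the same way about P: C = P + 13.5·n = (46.8, -18.3), J = P − 13.5·n = (30.6, -39.9). Then |KJ| = |J − K| = 50.2.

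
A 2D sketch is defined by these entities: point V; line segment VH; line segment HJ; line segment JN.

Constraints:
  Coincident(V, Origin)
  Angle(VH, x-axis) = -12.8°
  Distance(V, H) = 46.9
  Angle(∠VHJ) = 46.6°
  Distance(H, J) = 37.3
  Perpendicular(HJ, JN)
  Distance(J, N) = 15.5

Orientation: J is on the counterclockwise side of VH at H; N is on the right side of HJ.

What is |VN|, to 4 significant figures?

49.84

V is at the origin; VH runs at -12.8° with length 46.9, so H = 46.9·(cos -12.8°, sin -12.8°) = (45.73, -10.39). ∠VHJ = 46.6°, so HJ runs at -12.8° + (180° − 46.6°) = 120.6° from the x-axis; with |HJ| = 37.3, J = H + 37.3·(cos 120.6°, sin 120.6°) = (26.75, 21.72). The perpendicularity gives JN at right angles to HJ; with |JN| = 15.5 on the right of HJ, N = J + 15.5·(0.8607, 0.5090) = (40.09, 29.61). Then |VN| = |N − V| = 49.84.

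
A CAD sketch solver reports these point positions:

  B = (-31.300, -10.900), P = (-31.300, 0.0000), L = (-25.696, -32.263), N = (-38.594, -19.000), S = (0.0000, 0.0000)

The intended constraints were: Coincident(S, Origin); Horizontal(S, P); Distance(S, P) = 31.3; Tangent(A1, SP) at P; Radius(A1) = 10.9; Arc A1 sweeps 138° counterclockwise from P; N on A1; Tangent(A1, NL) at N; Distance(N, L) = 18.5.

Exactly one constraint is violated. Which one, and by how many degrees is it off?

Tangent(A1, NL) at N — off by 3.80°.

S = (0.00, 0.00) ✓; S.y = 0.00, P.y = 0.00 ✓; |SP| = 31.30 ✓; ∠(BP, PS) = 90.00° ✓; |BP| = 10.90 ✓; bearing(B→N) − bearing(B→P) = 138.0° ✓; |BN| = 10.90 ✓; ∠(BN, NL) = 93.80° ✗; |NL| = 18.50 ✓.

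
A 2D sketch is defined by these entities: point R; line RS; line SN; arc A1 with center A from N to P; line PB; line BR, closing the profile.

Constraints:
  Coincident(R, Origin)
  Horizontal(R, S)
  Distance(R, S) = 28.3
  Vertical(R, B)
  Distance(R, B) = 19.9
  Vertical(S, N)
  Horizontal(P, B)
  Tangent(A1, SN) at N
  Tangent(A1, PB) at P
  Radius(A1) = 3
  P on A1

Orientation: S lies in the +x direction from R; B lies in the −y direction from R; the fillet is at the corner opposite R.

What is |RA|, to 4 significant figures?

30.43

RB is vertical with |RB| = 19.9 and B on the −y side, so B = (0.000, -19.90). The virtual corner opposite R is at (28.30, -19.90). Tangency of A1 to SN means the radius AN is perpendicular to SN and A1 meets PB tangentially, so AP is at right angles to PB, with radius 3.0, so the center A sits 3.0 in from both sides at A = (25.30, -16.90). Then |RA| = |A − R| = 30.43.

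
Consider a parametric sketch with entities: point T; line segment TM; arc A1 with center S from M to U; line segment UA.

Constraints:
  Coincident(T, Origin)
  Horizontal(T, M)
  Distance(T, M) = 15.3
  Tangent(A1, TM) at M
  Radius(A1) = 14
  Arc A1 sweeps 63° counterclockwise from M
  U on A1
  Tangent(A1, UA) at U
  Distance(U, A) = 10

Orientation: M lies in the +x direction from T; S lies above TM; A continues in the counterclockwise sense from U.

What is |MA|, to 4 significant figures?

23.74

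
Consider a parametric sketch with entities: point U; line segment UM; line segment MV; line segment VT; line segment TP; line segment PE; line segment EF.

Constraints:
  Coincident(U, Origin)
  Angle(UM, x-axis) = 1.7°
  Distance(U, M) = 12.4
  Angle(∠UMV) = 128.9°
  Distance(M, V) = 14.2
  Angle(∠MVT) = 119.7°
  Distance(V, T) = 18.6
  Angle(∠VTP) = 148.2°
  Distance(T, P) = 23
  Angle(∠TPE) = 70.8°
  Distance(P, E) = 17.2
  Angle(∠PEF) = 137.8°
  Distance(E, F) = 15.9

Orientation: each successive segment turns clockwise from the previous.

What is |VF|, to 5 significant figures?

23.787

U is at the origin; UM runs at 1.7° with length 12.4, so M = (12.395, 0.36786). ∠UMV = 128.9° gives MV at -49.400° from the x-axis; with |MV| = 14.2, V = (21.636, -10.414). ∠MVT = 119.7° gives VT at -109.70° from the x-axis; with |VT| = 18.6, T = (15.366, -27.925). ∠VTP = 148.2° gives TP at -141.50° from the x-axis; with |TP| = 23.0, P = (-2.6344, -42.243). ∠TPE = 70.8° gives PE at 109.30° from the x-axis; with |PE| = 17.2, E = (-8.3193, -26.010). ∠PEF = 137.8° gives EF at 67.100° from the x-axis; with |EF| = 15.9, F = (-2.1322, -11.363). Then |VF| = |F − V| = 23.787.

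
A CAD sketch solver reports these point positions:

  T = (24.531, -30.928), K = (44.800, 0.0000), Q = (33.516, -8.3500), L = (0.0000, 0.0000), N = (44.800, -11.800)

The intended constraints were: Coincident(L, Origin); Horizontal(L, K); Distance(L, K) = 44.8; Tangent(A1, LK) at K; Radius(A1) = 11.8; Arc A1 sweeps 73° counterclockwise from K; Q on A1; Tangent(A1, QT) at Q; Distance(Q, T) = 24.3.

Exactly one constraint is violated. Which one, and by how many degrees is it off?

Tangent(A1, QT) at Q — off by 4.70°.

L = (0.00, 0.00) ✓; L.y = 0.00, K.y = 0.00 ✓; |LK| = 44.80 ✓; ∠(NK, KL) = 90.00° ✓; |NK| = 11.80 ✓; bearing(N→Q) − bearing(N→K) = 73.00° ✓; |NQ| = 11.80 ✓; ∠(NQ, QT) = 94.70° ✗; |QT| = 24.30 ✓.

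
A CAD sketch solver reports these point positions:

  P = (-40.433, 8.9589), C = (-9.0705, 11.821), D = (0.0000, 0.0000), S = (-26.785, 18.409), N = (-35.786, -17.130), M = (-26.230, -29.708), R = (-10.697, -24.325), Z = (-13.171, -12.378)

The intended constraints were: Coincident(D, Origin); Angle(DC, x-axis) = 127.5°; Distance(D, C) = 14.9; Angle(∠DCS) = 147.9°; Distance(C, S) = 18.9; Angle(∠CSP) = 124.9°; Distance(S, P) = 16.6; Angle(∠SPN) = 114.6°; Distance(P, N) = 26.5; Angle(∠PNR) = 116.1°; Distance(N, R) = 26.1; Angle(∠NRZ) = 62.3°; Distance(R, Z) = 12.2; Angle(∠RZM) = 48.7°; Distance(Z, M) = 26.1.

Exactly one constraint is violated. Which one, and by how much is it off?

Distance(Z, M) = 26.1 — off by 4.40.

D = (0.00, 0.00) ✓; DC at 127.5° ✓; |DC| = 14.90 ✓; ∠DCS = 147.9° ✓; |CS| = 18.90 ✓; ∠CSP = 124.9° ✓; |SP| = 16.60 ✓; ∠SPN = 114.6° ✓; |PN| = 26.50 ✓; ∠PNR = 116.1° ✓; |NR| = 26.10 ✓; ∠NRZ = 62.30° ✓; |RZ| = 12.20 ✓; ∠RZM = 48.70° ✓; |ZM| = 21.70 ✗.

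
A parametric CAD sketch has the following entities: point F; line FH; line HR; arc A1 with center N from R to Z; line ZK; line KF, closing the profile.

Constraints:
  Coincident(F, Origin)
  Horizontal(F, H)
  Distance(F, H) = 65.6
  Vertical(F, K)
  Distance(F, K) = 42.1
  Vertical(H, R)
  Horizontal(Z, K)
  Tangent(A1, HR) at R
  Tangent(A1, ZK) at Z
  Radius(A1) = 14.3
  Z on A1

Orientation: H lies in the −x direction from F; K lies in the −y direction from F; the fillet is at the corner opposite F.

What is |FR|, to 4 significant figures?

71.25

The virtual corner opposite F is at (-65.60, -42.10). Since A1 is tangent to HR there, NR ⟂ HR and tangency of A1 to ZK means the radius NZ is perpendicular to ZK, with radius 14.3, so the center N sits 14.3 in from both sides at N = (-51.30, -27.80). That places the tangent points at R = (-65.60, -27.80) on HR and Z = (-51.30, -42.10) on ZK. Then |FR| = |R − F| = 71.25.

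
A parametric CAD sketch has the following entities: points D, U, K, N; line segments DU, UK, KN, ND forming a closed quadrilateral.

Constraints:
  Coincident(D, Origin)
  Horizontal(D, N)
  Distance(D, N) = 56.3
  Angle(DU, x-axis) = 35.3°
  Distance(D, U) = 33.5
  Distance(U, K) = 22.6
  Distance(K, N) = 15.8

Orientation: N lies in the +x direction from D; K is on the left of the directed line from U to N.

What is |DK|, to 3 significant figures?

51.3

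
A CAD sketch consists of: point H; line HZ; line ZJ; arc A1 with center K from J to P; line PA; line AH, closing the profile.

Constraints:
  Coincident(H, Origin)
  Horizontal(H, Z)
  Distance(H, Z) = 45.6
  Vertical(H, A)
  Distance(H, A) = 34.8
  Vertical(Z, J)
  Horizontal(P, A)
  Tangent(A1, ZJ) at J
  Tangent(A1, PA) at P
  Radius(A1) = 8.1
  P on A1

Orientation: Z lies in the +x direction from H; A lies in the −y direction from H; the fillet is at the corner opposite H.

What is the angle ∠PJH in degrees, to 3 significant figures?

75.4°

The virtual corner opposite H is at (45.6, -34.8). A1 meets ZJ tangentially, so KJ is at right angles to ZJ and the tangent condition forces KP to be normal to PA, with radius 8.1, so the center K sits 8.1 in from both sides at K = (37.5, -26.7). That places the tangent points at J = (45.6, -26.7) on ZJ and P = (37.5, -34.8) on PA. Then cos ∠PJH = JP·JH / (|JP||JH|), giving 75.4°.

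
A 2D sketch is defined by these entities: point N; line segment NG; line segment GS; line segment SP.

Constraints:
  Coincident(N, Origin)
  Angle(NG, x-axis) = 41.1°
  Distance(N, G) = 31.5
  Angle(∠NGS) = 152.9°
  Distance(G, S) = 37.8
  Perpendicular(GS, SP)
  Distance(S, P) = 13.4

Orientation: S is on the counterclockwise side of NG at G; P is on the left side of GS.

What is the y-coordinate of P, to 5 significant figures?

60.780

∠NGS = 152.9°, so GS runs at 41.1° + (180° − 152.9°) = 68.200° from the x-axis; with |GS| = 37.8, S = G + 37.8·(cos 68.200°, sin 68.200°) = (37.775, 55.804). GS is perpendicular to SP; with |SP| = 13.4 on the left of GS, P = S + 13.4·(-0.92849, 0.37137) = (25.333, 60.780). So P.y = 60.780.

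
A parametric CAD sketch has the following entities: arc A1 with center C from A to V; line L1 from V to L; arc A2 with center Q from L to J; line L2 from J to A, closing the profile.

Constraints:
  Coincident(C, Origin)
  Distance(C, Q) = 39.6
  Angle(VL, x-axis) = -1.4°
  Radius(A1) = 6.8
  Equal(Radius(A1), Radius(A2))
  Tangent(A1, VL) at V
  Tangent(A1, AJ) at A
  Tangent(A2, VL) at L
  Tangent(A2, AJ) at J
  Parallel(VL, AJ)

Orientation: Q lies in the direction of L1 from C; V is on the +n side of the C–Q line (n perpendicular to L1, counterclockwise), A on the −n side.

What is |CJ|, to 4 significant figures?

40.18

Tangency of A1 to both parallel lines with radius 6.8 puts V and A at C ± 6.8·n: V = (0.1661, 6.798), A = (-0.1661, -6.798). Equal radii place L and J the same way about Q: L = Q + 6.8·n = (39.75, 5.830), J = Q − 6.8·n = (39.42, -7.765). Then |CJ| = |J − C| = 40.18.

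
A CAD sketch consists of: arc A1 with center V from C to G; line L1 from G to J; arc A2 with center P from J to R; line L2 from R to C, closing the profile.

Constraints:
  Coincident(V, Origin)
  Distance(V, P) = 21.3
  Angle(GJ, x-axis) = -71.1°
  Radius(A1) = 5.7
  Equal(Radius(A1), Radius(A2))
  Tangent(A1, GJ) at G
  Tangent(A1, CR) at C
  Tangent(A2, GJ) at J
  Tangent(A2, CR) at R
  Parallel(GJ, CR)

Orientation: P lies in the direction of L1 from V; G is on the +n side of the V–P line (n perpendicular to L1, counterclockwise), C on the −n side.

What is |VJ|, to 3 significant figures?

22.0

The slot axis is L1's direction at -71.1°, so u = (cos -71.1°, sin -71.1°) = (0.324, -0.946) and n = (−sin -71.1°, cos -71.1°) = (0.946, 0.324). V is at the origin and P lies 21.3 along u from V, so P = 21.3·u = (6.90, -20.2). Tangency of A1 to both parallel lines with radius 5.7 puts G and C at V ± 5.7·n: G = (5.39, 1.85), C = (-5.39, -1.85). Equal radii place J and R the same way about P: J = P + 5.7·n = (12.3, -18.3), R = P − 5.7·n = (1.51, -22.0). Then |VJ| = |J − V| = 22.0.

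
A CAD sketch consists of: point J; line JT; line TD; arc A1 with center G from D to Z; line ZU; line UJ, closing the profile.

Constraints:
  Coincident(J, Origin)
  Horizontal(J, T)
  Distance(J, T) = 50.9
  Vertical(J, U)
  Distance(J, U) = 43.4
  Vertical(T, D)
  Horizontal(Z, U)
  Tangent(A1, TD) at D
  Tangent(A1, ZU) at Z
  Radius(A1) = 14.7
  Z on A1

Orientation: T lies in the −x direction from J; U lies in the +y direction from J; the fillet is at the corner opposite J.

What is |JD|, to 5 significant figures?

58.434

J is at the origin; JT is horizontal with |JT| = 50.9 and T on the −x side, so T = (-50.900, 0.0000). JU is vertical with |JU| = 43.4 and U on the +y side, so U = (0.0000, 43.400). The virtual corner opposite J is at (-50.900, 43.400). Since A1 is tangent to TD there, GD ⟂ TD and the tangent condition forces GZ to be normal to ZU, with radius 14.7, so the center G sits 14.7 in from both sides at G = (-36.200, 28.700). That places the tangent points at D = (-50.900, 28.700) on TD and Z = (-36.200, 43.400) on ZU. Then |JD| = |D − J| = 58.434.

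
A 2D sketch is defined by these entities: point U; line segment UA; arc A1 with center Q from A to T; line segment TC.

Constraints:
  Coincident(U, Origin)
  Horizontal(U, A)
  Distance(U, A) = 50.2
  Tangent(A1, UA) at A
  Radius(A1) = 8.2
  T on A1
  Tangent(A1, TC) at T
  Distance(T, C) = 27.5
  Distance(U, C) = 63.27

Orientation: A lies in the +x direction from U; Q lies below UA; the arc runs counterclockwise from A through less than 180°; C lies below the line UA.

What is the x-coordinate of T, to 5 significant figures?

42.448

Checks: U = (0.00, 0.00) ✓; ∠(QA, AU) = 90.00° ✓; |QT| = 8.200 ✓; ∠(QT, TC) = 90.00° ✓; |TC| = 27.50 ✓; |UC| = 63.27 ✓.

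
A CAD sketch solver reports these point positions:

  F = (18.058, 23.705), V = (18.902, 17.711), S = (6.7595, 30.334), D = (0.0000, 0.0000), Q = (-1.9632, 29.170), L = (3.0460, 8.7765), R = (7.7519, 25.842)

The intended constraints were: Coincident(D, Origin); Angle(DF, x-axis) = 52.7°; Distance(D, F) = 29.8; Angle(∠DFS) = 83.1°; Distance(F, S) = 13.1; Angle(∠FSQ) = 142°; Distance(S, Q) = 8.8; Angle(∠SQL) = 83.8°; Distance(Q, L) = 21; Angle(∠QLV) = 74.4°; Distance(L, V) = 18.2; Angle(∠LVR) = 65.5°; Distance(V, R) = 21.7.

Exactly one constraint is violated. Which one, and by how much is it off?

Distance(V, R) = 21.7 — off by 7.90.

D = (0.00, 0.00) ✓; DF at 52.70° ✓; |DF| = 29.80 ✓; ∠DFS = 83.10° ✓; |FS| = 13.10 ✓; ∠FSQ = 142.0° ✓; |SQ| = 8.800 ✓; ∠SQL = 83.80° ✓; |QL| = 21.00 ✓; ∠QLV = 74.40° ✓; |LV| = 18.20 ✓; ∠LVR = 65.50° ✓; |VR| = 13.80 ✗.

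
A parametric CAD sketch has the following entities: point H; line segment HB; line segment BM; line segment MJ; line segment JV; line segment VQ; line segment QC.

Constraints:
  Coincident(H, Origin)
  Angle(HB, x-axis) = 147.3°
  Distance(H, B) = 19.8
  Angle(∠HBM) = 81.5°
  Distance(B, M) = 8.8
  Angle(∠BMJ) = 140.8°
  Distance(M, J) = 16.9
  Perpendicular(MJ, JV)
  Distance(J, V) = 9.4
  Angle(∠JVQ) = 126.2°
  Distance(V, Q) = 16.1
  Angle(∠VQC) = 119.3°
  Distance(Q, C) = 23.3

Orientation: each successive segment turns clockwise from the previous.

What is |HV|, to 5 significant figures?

13.129

H is at the origin; HB runs at 147.3° with length 19.8, so B = (-16.662, 10.697). ∠HBM = 81.5° gives BM at 48.800° from the x-axis; with |BM| = 8.8, M = (-10.865, 17.318). ∠BMJ = 140.8° gives MJ at 9.6000° from the x-axis; with |MJ| = 16.9, J = (5.7979, 20.136). MJ ⟂ JV, so JV runs at -80.400°; with |JV| = 9.4, V = (7.3655, 10.868). Then |HV| = |V − H| = 13.129.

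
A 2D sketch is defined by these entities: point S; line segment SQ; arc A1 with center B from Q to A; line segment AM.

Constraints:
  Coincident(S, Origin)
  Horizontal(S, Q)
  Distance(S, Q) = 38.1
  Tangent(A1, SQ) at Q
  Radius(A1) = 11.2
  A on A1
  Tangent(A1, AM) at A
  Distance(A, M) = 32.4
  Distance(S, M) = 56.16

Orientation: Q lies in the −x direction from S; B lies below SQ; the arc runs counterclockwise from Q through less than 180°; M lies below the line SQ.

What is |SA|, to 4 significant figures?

50.76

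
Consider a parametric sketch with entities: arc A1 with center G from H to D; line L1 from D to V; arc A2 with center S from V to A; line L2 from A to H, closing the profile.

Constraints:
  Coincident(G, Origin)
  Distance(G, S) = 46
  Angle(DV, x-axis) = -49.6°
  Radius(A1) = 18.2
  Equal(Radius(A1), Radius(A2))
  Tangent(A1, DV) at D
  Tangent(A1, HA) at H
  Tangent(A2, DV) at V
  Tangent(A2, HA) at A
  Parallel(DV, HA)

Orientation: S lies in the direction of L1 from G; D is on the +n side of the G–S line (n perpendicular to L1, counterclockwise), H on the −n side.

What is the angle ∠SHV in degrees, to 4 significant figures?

16.77°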